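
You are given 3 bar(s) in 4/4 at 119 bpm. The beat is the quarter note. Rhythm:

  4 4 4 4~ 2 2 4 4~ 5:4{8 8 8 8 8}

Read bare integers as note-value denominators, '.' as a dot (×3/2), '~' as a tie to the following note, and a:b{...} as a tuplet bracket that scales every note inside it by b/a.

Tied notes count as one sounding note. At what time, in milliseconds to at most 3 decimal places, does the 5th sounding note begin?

note 5 onset = 6b = 3025.21ms

1. 0.0ms @ 0 + 504.202ms (1)
2. 504.202ms @ 1 + 504.202ms (1)
3. 1008.403ms @ 2 + 504.202ms (1)
4. 1512.605ms @ 3 + 1512.605ms (3)
5. 3025.21ms @ 6 + 1008.403ms (2)
6. 4033.613ms @ 8 + 504.202ms (1)
7. 4537.815ms @ 9 + 705.882ms (7/5)
8. 5243.697ms @ 52/5 + 201.681ms (2/5)
9. 5445.378ms @ 54/5 + 201.681ms (2/5)
10. 5647.059ms @ 56/5 + 201.681ms (2/5)
11. 5848.739ms @ 58/5 + 201.681ms (2/5)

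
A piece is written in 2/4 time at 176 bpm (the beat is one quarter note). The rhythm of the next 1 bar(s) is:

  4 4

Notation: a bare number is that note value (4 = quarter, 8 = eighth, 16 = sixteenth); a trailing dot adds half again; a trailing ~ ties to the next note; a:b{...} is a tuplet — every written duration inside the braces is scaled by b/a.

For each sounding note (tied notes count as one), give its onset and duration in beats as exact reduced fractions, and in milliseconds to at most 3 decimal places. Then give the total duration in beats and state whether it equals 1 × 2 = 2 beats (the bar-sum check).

1) 0.0ms=0b +340.909ms=1b
2) 340.909ms=1b +340.909ms=1b
Σ=2b of 2 (176bpm 2/4) — PASS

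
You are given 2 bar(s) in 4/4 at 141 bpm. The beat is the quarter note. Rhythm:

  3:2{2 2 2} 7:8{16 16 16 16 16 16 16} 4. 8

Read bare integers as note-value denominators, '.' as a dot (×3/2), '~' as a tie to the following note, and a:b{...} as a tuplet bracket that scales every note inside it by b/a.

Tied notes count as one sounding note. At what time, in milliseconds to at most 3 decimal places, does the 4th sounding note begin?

note 4 onset = 4b = 1702.128ms

1. 0.0ms @ 0 + 567.376ms (4/3)
2. 567.376ms @ 4/3 + 567.376ms (4/3)
3. 1134.752ms @ 8/3 + 567.376ms (4/3)
4. 1702.128ms @ 4 + 121.581ms (2/7)
5. 1823.708ms @ 30/7 + 121.581ms (2/7)
6. 1945.289ms @ 32/7 + 121.581ms (2/7)
7. 2066.869ms @ 34/7 + 121.581ms (2/7)
8. 2188.45ms @ 36/7 + 121.581ms (2/7)
9. 2310.03ms @ 38/7 + 121.581ms (2/7)
10. 2431.611ms @ 40/7 + 121.581ms (2/7)
11. 2553.191ms @ 6 + 638.298ms (3/2)
12. 3191.489ms @ 15/2 + 212.766ms (1/2)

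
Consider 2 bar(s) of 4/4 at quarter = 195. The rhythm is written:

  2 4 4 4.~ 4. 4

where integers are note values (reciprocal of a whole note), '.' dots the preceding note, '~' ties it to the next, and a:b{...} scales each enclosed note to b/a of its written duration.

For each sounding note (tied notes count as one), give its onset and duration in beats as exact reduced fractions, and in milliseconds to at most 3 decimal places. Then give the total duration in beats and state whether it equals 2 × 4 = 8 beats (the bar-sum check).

1) 0.0ms=0b +615.385ms=2b
2) 615.385ms=2b +307.692ms=1b
3) 923.077ms=3b +307.692ms=1b
4) 1230.769ms=4b +923.077ms=3b
5) 2153.846ms=7b +307.692ms=1b
Σ=8b of 8 (195bpm 4/4) — PASS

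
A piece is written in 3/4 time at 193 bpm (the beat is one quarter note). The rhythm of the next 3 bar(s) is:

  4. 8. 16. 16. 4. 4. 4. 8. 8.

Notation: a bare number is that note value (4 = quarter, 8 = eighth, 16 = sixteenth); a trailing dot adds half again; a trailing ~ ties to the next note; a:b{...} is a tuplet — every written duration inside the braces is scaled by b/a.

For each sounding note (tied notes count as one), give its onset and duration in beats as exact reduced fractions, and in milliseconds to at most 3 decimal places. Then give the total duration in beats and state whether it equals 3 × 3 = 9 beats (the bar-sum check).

1) 0.0ms=0b +466.321ms=3/2b
2) 466.321ms=3/2b +233.161ms=3/4b
3) 699.482ms=9/4b +116.58ms=3/8b
4) 816.062ms=21/8b +116.58ms=3/8b
5) 932.642ms=3b +466.321ms=3/2b
6) 1398.964ms=9/2b +466.321ms=3/2b
7) 1865.285ms=6b +466.321ms=3/2b
8) 2331.606ms=15/2b +233.161ms=3/4b
9) 2564.767ms=33/4b +233.161ms=3/4b
Σ=9b of 9 (193bpm 3/4) — PASS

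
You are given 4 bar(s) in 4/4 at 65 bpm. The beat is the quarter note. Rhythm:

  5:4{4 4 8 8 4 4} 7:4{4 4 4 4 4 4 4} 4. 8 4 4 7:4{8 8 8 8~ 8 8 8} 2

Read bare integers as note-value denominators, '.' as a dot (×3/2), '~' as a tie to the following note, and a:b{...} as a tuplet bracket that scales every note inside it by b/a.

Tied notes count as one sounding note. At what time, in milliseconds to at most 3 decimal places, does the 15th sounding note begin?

note 15 onset = 19/2b = 8769.231ms

1. 0.0ms @ 0 + 738.462ms (4/5)
2. 738.462ms @ 4/5 + 738.462ms (4/5)
3. 1476.923ms @ 8/5 + 369.231ms (2/5)
4. 1846.154ms @ 2 + 369.231ms (2/5)
5. 2215.385ms @ 12/5 + 738.462ms (4/5)
6. 2953.846ms @ 16/5 + 738.462ms (4/5)
7. 3692.308ms @ 4 + 527.473ms (4/7)
8. 4219.78ms @ 32/7 + 527.473ms (4/7)
9. 4747.253ms @ 36/7 + 527.473ms (4/7)
10. 5274.725ms @ 40/7 + 527.473ms (4/7)
11. 5802.198ms @ 44/7 + 527.473ms (4/7)
12. 6329.67ms @ 48/7 + 527.473ms (4/7)
13. 6857.143ms @ 52/7 + 527.473ms (4/7)
14. 7384.615ms @ 8 + 1384.615ms (3/2)
15. 8769.231ms @ 19/2 + 461.538ms (1/2)
16. 9230.769ms @ 10 + 923.077ms (1)
17. 10153.846ms @ 11 + 923.077ms (1)
18. 11076.923ms @ 12 + 263.736ms (2/7)
19. 11340.659ms @ 86/7 + 263.736ms (2/7)
20. 11604.396ms @ 88/7 + 263.736ms (2/7)
21. 11868.132ms @ 90/7 + 527.473ms (4/7)
22. 12395.604ms @ 94/7 + 263.736ms (2/7)
23. 12659.341ms @ 96/7 + 263.736ms (2/7)
24. 12923.077ms @ 14 + 1846.154ms (2)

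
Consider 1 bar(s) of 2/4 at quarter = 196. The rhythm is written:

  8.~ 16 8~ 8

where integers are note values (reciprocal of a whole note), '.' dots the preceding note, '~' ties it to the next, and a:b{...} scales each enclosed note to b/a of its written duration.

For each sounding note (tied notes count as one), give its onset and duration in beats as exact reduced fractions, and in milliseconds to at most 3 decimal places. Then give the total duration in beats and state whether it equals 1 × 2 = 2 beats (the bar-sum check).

1) 0.0ms=0b +306.122ms=1b
2) 306.122ms=1b +306.122ms=1b
Σ=2b of 2 (196bpm 2/4) — PASS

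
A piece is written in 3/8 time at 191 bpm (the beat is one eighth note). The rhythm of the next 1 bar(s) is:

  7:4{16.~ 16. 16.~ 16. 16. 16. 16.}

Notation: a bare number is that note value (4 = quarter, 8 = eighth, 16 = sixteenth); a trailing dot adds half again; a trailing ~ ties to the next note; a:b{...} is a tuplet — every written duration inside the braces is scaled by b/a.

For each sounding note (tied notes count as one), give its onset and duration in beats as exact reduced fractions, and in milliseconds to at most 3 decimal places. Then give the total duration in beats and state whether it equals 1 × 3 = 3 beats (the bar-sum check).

1) 0.0ms=0b +269.26ms=6/7b
2) 269.26ms=6/7b +269.26ms=6/7b
3) 538.519ms=12/7b +134.63ms=3/7b
4) 673.149ms=15/7b +134.63ms=3/7b
5) 807.779ms=18/7b +134.63ms=3/7b
Σ=3b of 3 (191bpm 3/8) — PASS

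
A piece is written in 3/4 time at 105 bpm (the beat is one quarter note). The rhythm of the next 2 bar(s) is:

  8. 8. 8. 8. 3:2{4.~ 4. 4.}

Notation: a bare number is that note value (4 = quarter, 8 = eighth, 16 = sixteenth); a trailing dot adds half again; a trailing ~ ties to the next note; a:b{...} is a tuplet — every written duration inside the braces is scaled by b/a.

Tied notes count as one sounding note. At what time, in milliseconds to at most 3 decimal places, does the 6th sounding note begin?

note 6 onset = 5b = 2857.143ms

1. 0.0ms @ 0 + 428.571ms (3/4)
2. 428.571ms @ 3/4 + 428.571ms (3/4)
3. 857.143ms @ 3/2 + 428.571ms (3/4)
4. 1285.714ms @ 9/4 + 428.571ms (3/4)
5. 1714.286ms @ 3 + 1142.857ms (2)
6. 2857.143ms @ 5 + 571.429ms (1)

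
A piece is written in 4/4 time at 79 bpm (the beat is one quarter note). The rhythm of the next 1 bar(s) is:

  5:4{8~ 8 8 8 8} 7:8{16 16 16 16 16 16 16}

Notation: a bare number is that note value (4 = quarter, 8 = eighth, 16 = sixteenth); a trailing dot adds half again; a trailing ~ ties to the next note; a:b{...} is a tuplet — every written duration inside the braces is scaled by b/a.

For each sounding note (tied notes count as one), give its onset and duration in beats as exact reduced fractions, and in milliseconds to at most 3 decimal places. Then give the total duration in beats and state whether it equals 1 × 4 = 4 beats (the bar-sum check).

1) 0.0ms=0b +607.595ms=4/5b
2) 607.595ms=4/5b +303.797ms=2/5b
3) 911.392ms=6/5b +303.797ms=2/5b
4) 1215.19ms=8/5b +303.797ms=2/5b
5) 1518.987ms=2b +216.998ms=2/7b
6) 1735.986ms=16/7b +216.998ms=2/7b
7) 1952.984ms=18/7b +216.998ms=2/7b
8) 2169.982ms=20/7b +216.998ms=2/7b
9) 2386.98ms=22/7b +216.998ms=2/7b
10) 2603.978ms=24/7b +216.998ms=2/7b
11) 2820.976ms=26/7b +216.998ms=2/7b
Σ=4b of 4 (79bpm 4/4) — PASS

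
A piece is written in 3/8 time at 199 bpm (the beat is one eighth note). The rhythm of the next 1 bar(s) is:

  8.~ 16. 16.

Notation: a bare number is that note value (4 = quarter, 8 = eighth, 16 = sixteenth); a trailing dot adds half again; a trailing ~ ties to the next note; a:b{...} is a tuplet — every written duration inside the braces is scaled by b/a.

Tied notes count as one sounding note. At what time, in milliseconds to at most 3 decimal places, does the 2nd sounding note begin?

note 2 onset = 9/4b = 678.392ms

1. 0.0ms @ 0 + 678.392ms (9/4)
2. 678.392ms @ 9/4 + 226.131ms (3/4)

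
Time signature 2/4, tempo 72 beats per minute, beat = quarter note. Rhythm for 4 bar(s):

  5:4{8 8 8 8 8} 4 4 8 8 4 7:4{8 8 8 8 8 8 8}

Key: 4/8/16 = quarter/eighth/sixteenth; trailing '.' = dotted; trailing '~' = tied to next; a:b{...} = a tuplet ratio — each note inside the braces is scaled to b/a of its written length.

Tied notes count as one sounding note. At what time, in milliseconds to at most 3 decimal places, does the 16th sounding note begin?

1. 0.0ms @ 0 + 333.333ms (2/5)
2. 333.333ms @ 2/5 + 333.333ms (2/5)
3. 666.667ms @ 4/5 + 333.333ms (2/5)
4. 1000.0ms @ 6/5 + 333.333ms (2/5)
5. 1333.333ms @ 8/5 + 333.333ms (2/5)
6. 1666.667ms @ 2 + 833.333ms (1)
7. 2500.0ms @ 3 + 833.333ms (1)
8. 3333.333ms @ 4 + 416.667ms (1/2)
9. 3750.0ms @ 9/2 + 416.667ms (1/2)
10. 4166.667ms @ 5 + 833.333ms (1)
11. 5000.0ms @ 6 + 238.095ms (2/7)
12. 5238.095ms @ 44/7 + 238.095ms (2/7)
13. 5476.19ms @ 46/7 + 238.095ms (2/7)
14. 5714.286ms @ 48/7 + 238.095ms (2/7)
15. 5952.381ms @ 50/7 + 238.095ms (2/7)
16. 6190.476ms @ 52/7 + 238.095ms (2/7)
17. 6428.571ms @ 54/7 + 238.095ms (2/7)

note 16 onset = 52/7b = 6190.476ms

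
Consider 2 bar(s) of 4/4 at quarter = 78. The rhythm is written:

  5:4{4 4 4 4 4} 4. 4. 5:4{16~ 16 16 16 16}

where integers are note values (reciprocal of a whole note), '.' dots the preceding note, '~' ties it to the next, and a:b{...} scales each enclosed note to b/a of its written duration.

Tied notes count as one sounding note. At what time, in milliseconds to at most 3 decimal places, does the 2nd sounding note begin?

note 2 onset = 4/5b = 615.385ms

1. 0.0ms @ 0 + 615.385ms (4/5)
2. 615.385ms @ 4/5 + 615.385ms (4/5)
3. 1230.769ms @ 8/5 + 615.385ms (4/5)
4. 1846.154ms @ 12/5 + 615.385ms (4/5)
5. 2461.538ms @ 16/5 + 615.385ms (4/5)
6. 3076.923ms @ 4 + 1153.846ms (3/2)
7. 4230.769ms @ 11/2 + 1153.846ms (3/2)
8. 5384.615ms @ 7 + 307.692ms (2/5)
9. 5692.308ms @ 37/5 + 153.846ms (1/5)
10. 5846.154ms @ 38/5 + 153.846ms (1/5)
11. 6000.0ms @ 39/5 + 153.846ms (1/5)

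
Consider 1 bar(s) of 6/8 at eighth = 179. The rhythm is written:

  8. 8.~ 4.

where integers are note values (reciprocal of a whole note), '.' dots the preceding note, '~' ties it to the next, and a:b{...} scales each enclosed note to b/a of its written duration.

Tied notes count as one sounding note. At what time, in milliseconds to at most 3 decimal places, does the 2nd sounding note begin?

1. 0.0ms @ 0 + 502.793ms (3/2)
2. 502.793ms @ 3/2 + 1508.38ms (9/2)

note 2 onset = 3/2b = 502.793ms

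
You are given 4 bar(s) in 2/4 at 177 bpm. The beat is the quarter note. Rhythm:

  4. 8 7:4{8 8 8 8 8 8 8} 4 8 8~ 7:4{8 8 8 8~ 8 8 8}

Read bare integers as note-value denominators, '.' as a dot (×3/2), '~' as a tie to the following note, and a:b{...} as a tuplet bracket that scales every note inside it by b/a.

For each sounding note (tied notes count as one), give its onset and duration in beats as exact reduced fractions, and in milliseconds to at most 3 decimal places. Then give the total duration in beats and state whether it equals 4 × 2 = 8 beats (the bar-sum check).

1) 0.0ms=0b +508.475ms=3/2b
2) 508.475ms=3/2b +169.492ms=1/2b
3) 677.966ms=2b +96.852ms=2/7b
4) 774.818ms=16/7b +96.852ms=2/7b
5) 871.671ms=18/7b +96.852ms=2/7b
6) 968.523ms=20/7b +96.852ms=2/7b
7) 1065.375ms=22/7b +96.852ms=2/7b
8) 1162.228ms=24/7b +96.852ms=2/7b
9) 1259.08ms=26/7b +96.852ms=2/7b
10) 1355.932ms=4b +338.983ms=1b
11) 1694.915ms=5b +169.492ms=1/2b
12) 1864.407ms=11/2b +266.344ms=11/14b
13) 2130.751ms=44/7b +96.852ms=2/7b
14) 2227.603ms=46/7b +96.852ms=2/7b
15) 2324.455ms=48/7b +193.705ms=4/7b
16) 2518.16ms=52/7b +96.852ms=2/7b
17) 2615.012ms=54/7b +96.852ms=2/7b
Σ=8b of 8 (177bpm 2/4) — PASS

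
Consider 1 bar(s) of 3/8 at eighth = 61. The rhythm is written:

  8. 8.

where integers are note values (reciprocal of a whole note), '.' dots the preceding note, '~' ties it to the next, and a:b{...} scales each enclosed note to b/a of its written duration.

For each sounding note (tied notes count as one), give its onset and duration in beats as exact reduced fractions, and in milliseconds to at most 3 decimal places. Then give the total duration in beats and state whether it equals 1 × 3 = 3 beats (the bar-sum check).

1) 0.0ms=0b +1475.41ms=3/2b
2) 1475.41ms=3/2b +1475.41ms=3/2b
Σ=3b of 3 (61bpm 3/8) — PASS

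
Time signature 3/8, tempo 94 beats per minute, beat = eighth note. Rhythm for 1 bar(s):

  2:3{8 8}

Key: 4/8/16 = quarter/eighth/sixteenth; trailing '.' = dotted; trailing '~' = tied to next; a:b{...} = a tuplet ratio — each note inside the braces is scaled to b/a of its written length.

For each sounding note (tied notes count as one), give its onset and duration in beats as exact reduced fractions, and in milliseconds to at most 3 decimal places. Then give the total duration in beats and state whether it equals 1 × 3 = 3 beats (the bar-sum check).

1) 0.0ms=0b +957.447ms=3/2b
2) 957.447ms=3/2b +957.447ms=3/2b
Σ=3b of 3 (94bpm 3/8) — PASS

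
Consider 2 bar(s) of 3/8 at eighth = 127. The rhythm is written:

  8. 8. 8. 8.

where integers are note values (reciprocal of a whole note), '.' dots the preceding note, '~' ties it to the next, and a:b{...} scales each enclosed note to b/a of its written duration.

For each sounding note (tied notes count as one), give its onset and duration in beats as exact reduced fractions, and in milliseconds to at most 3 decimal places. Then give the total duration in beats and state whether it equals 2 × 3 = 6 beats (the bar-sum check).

1) 0.0ms=0b +708.661ms=3/2b
2) 708.661ms=3/2b +708.661ms=3/2b
3) 1417.323ms=3b +708.661ms=3/2b
4) 2125.984ms=9/2b +708.661ms=3/2b
Σ=6b of 6 (127bpm 3/8) — PASS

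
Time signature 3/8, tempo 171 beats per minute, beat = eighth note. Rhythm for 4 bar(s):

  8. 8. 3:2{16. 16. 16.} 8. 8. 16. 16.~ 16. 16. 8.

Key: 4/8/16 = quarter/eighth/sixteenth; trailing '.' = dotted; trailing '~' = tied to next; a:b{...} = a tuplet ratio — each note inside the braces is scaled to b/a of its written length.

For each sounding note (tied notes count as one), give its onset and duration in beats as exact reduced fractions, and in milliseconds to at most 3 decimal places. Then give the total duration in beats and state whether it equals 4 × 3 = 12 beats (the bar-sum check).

1) 0.0ms=0b +526.316ms=3/2b
2) 526.316ms=3/2b +526.316ms=3/2b
3) 1052.632ms=3b +175.439ms=1/2b
4) 1228.07ms=7/2b +175.439ms=1/2b
5) 1403.509ms=4b +175.439ms=1/2b
6) 1578.947ms=9/2b +526.316ms=3/2b
7) 2105.263ms=6b +526.316ms=3/2b
8) 2631.579ms=15/2b +263.158ms=3/4b
9) 2894.737ms=33/4b +526.316ms=3/2b
10) 3421.053ms=39/4b +263.158ms=3/4b
11) 3684.211ms=21/2b +526.316ms=3/2b
Σ=12b of 12 (171bpm 3/8) — PASS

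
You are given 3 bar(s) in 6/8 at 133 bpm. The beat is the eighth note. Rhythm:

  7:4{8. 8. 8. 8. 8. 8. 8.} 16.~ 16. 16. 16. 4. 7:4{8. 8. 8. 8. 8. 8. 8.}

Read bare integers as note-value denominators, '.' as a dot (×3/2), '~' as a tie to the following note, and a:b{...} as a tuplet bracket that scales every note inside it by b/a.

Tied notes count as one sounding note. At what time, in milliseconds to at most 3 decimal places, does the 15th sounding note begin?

note 15 onset = 102/7b = 6573.577ms

1. 0.0ms @ 0 + 386.681ms (6/7)
2. 386.681ms @ 6/7 + 386.681ms (6/7)
3. 773.362ms @ 12/7 + 386.681ms (6/7)
4. 1160.043ms @ 18/7 + 386.681ms (6/7)
5. 1546.724ms @ 24/7 + 386.681ms (6/7)
6. 1933.405ms @ 30/7 + 386.681ms (6/7)
7. 2320.086ms @ 36/7 + 386.681ms (6/7)
8. 2706.767ms @ 6 + 676.692ms (3/2)
9. 3383.459ms @ 15/2 + 338.346ms (3/4)
10. 3721.805ms @ 33/4 + 338.346ms (3/4)
11. 4060.15ms @ 9 + 1353.383ms (3)
12. 5413.534ms @ 12 + 386.681ms (6/7)
13. 5800.215ms @ 90/7 + 386.681ms (6/7)
14. 6186.896ms @ 96/7 + 386.681ms (6/7)
15. 6573.577ms @ 102/7 + 386.681ms (6/7)
16. 6960.258ms @ 108/7 + 386.681ms (6/7)
17. 7346.939ms @ 114/7 + 386.681ms (6/7)
18. 7733.62ms @ 120/7 + 386.681ms (6/7)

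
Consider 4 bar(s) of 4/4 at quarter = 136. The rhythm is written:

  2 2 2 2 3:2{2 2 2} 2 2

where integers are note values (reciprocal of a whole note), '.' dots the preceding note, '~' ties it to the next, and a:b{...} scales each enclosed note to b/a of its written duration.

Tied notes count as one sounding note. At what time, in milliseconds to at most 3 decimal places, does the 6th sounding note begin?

1. 0.0ms @ 0 + 882.353ms (2)
2. 882.353ms @ 2 + 882.353ms (2)
3. 1764.706ms @ 4 + 882.353ms (2)
4. 2647.059ms @ 6 + 882.353ms (2)
5. 3529.412ms @ 8 + 588.235ms (4/3)
6. 4117.647ms @ 28/3 + 588.235ms (4/3)
7. 4705.882ms @ 32/3 + 588.235ms (4/3)
8. 5294.118ms @ 12 + 882.353ms (2)
9. 6176.471ms @ 14 + 882.353ms (2)

note 6 onset = 28/3b = 4117.647ms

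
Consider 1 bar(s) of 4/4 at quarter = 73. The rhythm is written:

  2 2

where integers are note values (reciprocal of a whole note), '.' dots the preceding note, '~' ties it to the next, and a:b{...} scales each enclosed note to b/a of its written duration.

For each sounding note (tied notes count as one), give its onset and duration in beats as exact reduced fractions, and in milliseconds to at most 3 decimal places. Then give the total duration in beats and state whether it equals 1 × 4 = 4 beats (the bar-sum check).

1) 0.0ms=0b +1643.836ms=2b
2) 1643.836ms=2b +1643.836ms=2b
Σ=4b of 4 (73bpm 4/4) — PASS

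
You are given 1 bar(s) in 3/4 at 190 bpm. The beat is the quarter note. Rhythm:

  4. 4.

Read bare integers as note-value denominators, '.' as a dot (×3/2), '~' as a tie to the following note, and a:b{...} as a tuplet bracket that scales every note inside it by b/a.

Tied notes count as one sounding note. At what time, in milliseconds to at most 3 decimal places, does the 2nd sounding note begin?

note 2 onset = 3/2b = 473.684ms

1. 0.0ms @ 0 + 473.684ms (3/2)
2. 473.684ms @ 3/2 + 473.684ms (3/2)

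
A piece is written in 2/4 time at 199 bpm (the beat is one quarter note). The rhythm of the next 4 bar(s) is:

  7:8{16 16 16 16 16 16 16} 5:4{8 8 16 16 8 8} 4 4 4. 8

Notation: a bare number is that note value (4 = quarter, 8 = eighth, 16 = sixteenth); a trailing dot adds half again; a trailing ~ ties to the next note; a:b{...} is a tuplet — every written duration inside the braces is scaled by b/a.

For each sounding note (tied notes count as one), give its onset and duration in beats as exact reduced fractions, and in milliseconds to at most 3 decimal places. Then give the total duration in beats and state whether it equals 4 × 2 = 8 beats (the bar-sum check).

1) 0.0ms=0b +86.145ms=2/7b
2) 86.145ms=2/7b +86.145ms=2/7b
3) 172.29ms=4/7b +86.145ms=2/7b
4) 258.435ms=6/7b +86.145ms=2/7b
5) 344.58ms=8/7b +86.145ms=2/7b
6) 430.725ms=10/7b +86.145ms=2/7b
7) 516.87ms=12/7b +86.145ms=2/7b
8) 603.015ms=2b +120.603ms=2/5b
9) 723.618ms=12/5b +120.603ms=2/5b
10) 844.221ms=14/5b +60.302ms=1/5b
11) 904.523ms=3b +60.302ms=1/5b
12) 964.824ms=16/5b +120.603ms=2/5b
13) 1085.427ms=18/5b +120.603ms=2/5b
14) 1206.03ms=4b +301.508ms=1b
15) 1507.538ms=5b +301.508ms=1b
16) 1809.045ms=6b +452.261ms=3/2b
17) 2261.307ms=15/2b +150.754ms=1/2b
Σ=8b of 8 (199bpm 2/4) — PASS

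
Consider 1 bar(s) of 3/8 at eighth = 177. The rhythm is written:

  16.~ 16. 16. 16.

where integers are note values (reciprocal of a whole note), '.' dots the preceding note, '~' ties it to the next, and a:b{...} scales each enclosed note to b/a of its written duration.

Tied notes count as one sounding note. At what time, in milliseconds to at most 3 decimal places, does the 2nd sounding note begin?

note 2 onset = 3/2b = 508.475ms

1. 0.0ms @ 0 + 508.475ms (3/2)
2. 508.475ms @ 3/2 + 254.237ms (3/4)
3. 762.712ms @ 9/4 + 254.237ms (3/4)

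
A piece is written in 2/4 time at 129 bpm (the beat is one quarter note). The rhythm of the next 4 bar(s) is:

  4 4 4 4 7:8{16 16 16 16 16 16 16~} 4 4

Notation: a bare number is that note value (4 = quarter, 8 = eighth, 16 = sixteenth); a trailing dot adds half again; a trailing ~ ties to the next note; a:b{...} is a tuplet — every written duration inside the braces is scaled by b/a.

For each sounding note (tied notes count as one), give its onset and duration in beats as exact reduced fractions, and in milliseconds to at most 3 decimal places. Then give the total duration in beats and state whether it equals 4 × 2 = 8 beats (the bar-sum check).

1) 0.0ms=0b +465.116ms=1b
2) 465.116ms=1b +465.116ms=1b
3) 930.233ms=2b +465.116ms=1b
4) 1395.349ms=3b +465.116ms=1b
5) 1860.465ms=4b +132.89ms=2/7b
6) 1993.355ms=30/7b +132.89ms=2/7b
7) 2126.246ms=32/7b +132.89ms=2/7b
8) 2259.136ms=34/7b +132.89ms=2/7b
9) 2392.027ms=36/7b +132.89ms=2/7b
10) 2524.917ms=38/7b +132.89ms=2/7b
11) 2657.807ms=40/7b +598.007ms=9/7b
12) 3255.814ms=7b +465.116ms=1b
Σ=8b of 8 (129bpm 2/4) — PASS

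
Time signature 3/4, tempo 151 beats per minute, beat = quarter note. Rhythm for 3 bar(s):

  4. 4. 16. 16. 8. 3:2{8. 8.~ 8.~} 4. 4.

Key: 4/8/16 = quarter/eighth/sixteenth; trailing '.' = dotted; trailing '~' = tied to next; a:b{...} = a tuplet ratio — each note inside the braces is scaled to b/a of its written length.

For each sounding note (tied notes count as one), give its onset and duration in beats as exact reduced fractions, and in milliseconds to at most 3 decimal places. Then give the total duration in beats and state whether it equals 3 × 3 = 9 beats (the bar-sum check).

1) 0.0ms=0b +596.026ms=3/2b
2) 596.026ms=3/2b +596.026ms=3/2b
3) 1192.053ms=3b +149.007ms=3/8b
4) 1341.06ms=27/8b +149.007ms=3/8b
5) 1490.066ms=15/4b +298.013ms=3/4b
6) 1788.079ms=9/2b +198.675ms=1/2b
7) 1986.755ms=5b +993.377ms=5/2b
8) 2980.132ms=15/2b +596.026ms=3/2b
Σ=9b of 9 (151bpm 3/4) — PASS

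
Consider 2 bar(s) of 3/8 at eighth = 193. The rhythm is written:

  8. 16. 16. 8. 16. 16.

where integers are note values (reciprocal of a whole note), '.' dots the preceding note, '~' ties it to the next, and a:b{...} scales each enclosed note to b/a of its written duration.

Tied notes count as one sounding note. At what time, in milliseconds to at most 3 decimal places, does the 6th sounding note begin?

note 6 onset = 21/4b = 1632.124ms

1. 0.0ms @ 0 + 466.321ms (3/2)
2. 466.321ms @ 3/2 + 233.161ms (3/4)
3. 699.482ms @ 9/4 + 233.161ms (3/4)
4. 932.642ms @ 3 + 466.321ms (3/2)
5. 1398.964ms @ 9/2 + 233.161ms (3/4)
6. 1632.124ms @ 21/4 + 233.161ms (3/4)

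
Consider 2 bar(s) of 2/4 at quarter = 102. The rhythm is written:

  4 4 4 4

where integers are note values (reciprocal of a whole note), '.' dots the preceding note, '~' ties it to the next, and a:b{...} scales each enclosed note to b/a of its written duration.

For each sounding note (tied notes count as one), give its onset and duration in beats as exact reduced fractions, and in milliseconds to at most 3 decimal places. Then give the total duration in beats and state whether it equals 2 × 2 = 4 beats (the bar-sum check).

1) 0.0ms=0b +588.235ms=1b
2) 588.235ms=1b +588.235ms=1b
3) 1176.471ms=2b +588.235ms=1b
4) 1764.706ms=3b +588.235ms=1b
Σ=4b of 4 (102bpm 2/4) — PASS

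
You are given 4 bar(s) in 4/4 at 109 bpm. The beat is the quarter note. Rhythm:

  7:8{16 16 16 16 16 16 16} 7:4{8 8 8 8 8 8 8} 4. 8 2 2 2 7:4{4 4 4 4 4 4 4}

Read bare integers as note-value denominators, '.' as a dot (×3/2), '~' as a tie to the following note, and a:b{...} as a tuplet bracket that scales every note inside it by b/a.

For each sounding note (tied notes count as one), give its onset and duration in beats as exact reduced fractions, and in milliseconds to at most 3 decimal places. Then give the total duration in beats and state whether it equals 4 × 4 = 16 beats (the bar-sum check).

1) 0.0ms=0b +157.274ms=2/7b
2) 157.274ms=2/7b +157.274ms=2/7b
3) 314.548ms=4/7b +157.274ms=2/7b
4) 471.822ms=6/7b +157.274ms=2/7b
5) 629.096ms=8/7b +157.274ms=2/7b
6) 786.37ms=10/7b +157.274ms=2/7b
7) 943.644ms=12/7b +157.274ms=2/7b
8) 1100.917ms=2b +157.274ms=2/7b
9) 1258.191ms=16/7b +157.274ms=2/7b
10) 1415.465ms=18/7b +157.274ms=2/7b
11) 1572.739ms=20/7b +157.274ms=2/7b
12) 1730.013ms=22/7b +157.274ms=2/7b
13) 1887.287ms=24/7b +157.274ms=2/7b
14) 2044.561ms=26/7b +157.274ms=2/7b
15) 2201.835ms=4b +825.688ms=3/2b
16) 3027.523ms=11/2b +275.229ms=1/2b
17) 3302.752ms=6b +1100.917ms=2b
18) 4403.67ms=8b +1100.917ms=2b
19) 5504.587ms=10b +1100.917ms=2b
20) 6605.505ms=12b +314.548ms=4/7b
21) 6920.052ms=88/7b +314.548ms=4/7b
22) 7234.6ms=92/7b +314.548ms=4/7b
23) 7549.148ms=96/7b +314.548ms=4/7b
24) 7863.696ms=100/7b +314.548ms=4/7b
25) 8178.244ms=104/7b +314.548ms=4/7b
26) 8492.792ms=108/7b +314.548ms=4/7b
Σ=16b of 16 (109bpm 4/4) — PASS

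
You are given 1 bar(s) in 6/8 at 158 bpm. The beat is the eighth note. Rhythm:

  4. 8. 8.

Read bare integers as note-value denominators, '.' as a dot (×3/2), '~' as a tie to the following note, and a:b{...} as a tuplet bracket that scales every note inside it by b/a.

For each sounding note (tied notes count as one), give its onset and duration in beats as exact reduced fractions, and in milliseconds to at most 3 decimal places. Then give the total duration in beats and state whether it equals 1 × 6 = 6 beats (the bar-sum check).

1) 0.0ms=0b +1139.241ms=3b
2) 1139.241ms=3b +569.62ms=3/2b
3) 1708.861ms=9/2b +569.62ms=3/2b
Σ=6b of 6 (158bpm 6/8) — PASS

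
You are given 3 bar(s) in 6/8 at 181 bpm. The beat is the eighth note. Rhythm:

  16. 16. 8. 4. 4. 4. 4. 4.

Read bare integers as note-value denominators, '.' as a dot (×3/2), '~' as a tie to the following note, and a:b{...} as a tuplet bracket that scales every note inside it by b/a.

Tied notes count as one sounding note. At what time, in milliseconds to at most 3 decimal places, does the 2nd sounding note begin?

note 2 onset = 3/4b = 248.619ms

1. 0.0ms @ 0 + 248.619ms (3/4)
2. 248.619ms @ 3/4 + 248.619ms (3/4)
3. 497.238ms @ 3/2 + 497.238ms (3/2)
4. 994.475ms @ 3 + 994.475ms (3)
5. 1988.95ms @ 6 + 994.475ms (3)
6. 2983.425ms @ 9 + 994.475ms (3)
7. 3977.901ms @ 12 + 994.475ms (3)
8. 4972.376ms @ 15 + 994.475ms (3)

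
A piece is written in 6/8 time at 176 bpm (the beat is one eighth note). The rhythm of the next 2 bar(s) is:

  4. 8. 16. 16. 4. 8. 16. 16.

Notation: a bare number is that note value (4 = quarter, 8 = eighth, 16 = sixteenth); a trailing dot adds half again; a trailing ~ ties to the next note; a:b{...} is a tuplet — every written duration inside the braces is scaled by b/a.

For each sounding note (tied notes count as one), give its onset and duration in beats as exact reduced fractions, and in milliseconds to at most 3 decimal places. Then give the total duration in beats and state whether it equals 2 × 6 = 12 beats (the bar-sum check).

1) 0.0ms=0b +1022.727ms=3b
2) 1022.727ms=3b +511.364ms=3/2b
3) 1534.091ms=9/2b +255.682ms=3/4b
4) 1789.773ms=21/4b +255.682ms=3/4b
5) 2045.455ms=6b +1022.727ms=3b
6) 3068.182ms=9b +511.364ms=3/2b
7) 3579.545ms=21/2b +255.682ms=3/4b
8) 3835.227ms=45/4b +255.682ms=3/4b
Σ=12b of 12 (176bpm 6/8) — PASS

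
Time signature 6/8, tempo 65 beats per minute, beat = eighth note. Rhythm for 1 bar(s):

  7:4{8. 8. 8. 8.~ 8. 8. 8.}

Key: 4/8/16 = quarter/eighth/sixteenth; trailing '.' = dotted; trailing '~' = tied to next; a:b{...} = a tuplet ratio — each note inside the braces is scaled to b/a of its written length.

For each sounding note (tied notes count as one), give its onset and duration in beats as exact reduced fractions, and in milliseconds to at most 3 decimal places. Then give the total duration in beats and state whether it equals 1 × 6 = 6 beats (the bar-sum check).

1) 0.0ms=0b +791.209ms=6/7b
2) 791.209ms=6/7b +791.209ms=6/7b
3) 1582.418ms=12/7b +791.209ms=6/7b
4) 2373.626ms=18/7b +1582.418ms=12/7b
5) 3956.044ms=30/7b +791.209ms=6/7b
6) 4747.253ms=36/7b +791.209ms=6/7b
Σ=6b of 6 (65bpm 6/8) — PASS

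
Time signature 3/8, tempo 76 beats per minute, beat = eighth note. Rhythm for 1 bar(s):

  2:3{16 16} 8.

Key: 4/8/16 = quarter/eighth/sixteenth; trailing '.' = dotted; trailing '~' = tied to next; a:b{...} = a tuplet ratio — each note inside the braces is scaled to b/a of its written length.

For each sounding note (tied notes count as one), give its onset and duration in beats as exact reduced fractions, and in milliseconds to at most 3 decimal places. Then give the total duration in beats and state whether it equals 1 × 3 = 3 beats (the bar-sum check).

1) 0.0ms=0b +592.105ms=3/4b
2) 592.105ms=3/4b +592.105ms=3/4b
3) 1184.211ms=3/2b +1184.211ms=3/2b
Σ=3b of 3 (76bpm 3/8) — PASS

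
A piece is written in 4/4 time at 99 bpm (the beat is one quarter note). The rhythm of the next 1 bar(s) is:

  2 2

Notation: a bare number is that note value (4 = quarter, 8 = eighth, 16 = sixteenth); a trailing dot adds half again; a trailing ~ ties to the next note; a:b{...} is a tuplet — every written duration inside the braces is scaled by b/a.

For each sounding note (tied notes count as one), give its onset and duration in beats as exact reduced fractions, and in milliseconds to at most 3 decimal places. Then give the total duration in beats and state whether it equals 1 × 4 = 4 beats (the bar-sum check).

1) 0.0ms=0b +1212.121ms=2b
2) 1212.121ms=2b +1212.121ms=2b
Σ=4b of 4 (99bpm 4/4) — PASS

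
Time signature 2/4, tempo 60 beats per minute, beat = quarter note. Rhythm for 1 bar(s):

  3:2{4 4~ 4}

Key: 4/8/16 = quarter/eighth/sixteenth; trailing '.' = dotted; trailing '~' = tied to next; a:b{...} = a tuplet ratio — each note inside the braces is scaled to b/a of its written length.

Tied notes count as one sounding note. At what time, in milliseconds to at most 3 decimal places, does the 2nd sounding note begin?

note 2 onset = 2/3b = 666.667ms

1. 0.0ms @ 0 + 666.667ms (2/3)
2. 666.667ms @ 2/3 + 1333.333ms (4/3)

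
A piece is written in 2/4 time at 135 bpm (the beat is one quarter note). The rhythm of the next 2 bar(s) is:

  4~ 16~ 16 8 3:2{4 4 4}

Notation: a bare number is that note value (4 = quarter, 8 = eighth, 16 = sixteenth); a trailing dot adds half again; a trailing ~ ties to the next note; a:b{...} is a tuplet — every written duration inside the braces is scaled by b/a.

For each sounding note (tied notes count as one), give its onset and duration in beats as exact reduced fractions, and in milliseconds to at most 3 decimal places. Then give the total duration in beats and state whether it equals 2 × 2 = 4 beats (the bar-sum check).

1) 0.0ms=0b +666.667ms=3/2b
2) 666.667ms=3/2b +222.222ms=1/2b
3) 888.889ms=2b +296.296ms=2/3b
4) 1185.185ms=8/3b +296.296ms=2/3b
5) 1481.481ms=10/3b +296.296ms=2/3b
Σ=4b of 4 (135bpm 2/4) — PASS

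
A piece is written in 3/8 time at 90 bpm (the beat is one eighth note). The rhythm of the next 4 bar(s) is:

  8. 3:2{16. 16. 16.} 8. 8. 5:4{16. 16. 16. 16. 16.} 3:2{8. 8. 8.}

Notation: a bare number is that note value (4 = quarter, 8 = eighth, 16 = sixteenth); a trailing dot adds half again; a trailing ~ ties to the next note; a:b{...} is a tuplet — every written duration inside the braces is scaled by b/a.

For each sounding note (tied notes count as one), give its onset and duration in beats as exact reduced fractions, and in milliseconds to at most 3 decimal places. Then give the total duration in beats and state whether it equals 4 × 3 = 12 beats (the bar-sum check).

1) 0.0ms=0b +1000.0ms=3/2b
2) 1000.0ms=3/2b +333.333ms=1/2b
3) 1333.333ms=2b +333.333ms=1/2b
4) 1666.667ms=5/2b +333.333ms=1/2b
5) 2000.0ms=3b +1000.0ms=3/2b
6) 3000.0ms=9/2b +1000.0ms=3/2b
7) 4000.0ms=6b +400.0ms=3/5b
8) 4400.0ms=33/5b +400.0ms=3/5b
9) 4800.0ms=36/5b +400.0ms=3/5b
10) 5200.0ms=39/5b +400.0ms=3/5b
11) 5600.0ms=42/5b +400.0ms=3/5b
12) 6000.0ms=9b +666.667ms=1b
13) 6666.667ms=10b +666.667ms=1b
14) 7333.333ms=11b +666.667ms=1b
Σ=12b of 12 (90bpm 3/8) — PASS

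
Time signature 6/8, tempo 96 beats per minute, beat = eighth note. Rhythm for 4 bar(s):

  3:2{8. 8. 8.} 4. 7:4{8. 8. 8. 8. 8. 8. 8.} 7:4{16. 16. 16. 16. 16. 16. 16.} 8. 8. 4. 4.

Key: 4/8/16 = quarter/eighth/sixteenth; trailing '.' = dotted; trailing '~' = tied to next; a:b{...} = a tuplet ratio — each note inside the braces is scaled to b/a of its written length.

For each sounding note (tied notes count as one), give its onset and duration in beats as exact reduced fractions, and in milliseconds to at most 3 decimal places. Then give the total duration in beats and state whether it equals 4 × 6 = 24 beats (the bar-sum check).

1) 0.0ms=0b +625.0ms=1b
2) 625.0ms=1b +625.0ms=1b
3) 1250.0ms=2b +625.0ms=1b
4) 1875.0ms=3b +1875.0ms=3b
5) 3750.0ms=6b +535.714ms=6/7b
6) 4285.714ms=48/7b +535.714ms=6/7b
7) 4821.429ms=54/7b +535.714ms=6/7b
8) 5357.143ms=60/7b +535.714ms=6/7b
9) 5892.857ms=66/7b +535.714ms=6/7b
10) 6428.571ms=72/7b +535.714ms=6/7b
11) 6964.286ms=78/7b +535.714ms=6/7b
12) 7500.0ms=12b +267.857ms=3/7b
13) 7767.857ms=87/7b +267.857ms=3/7b
14) 8035.714ms=90/7b +267.857ms=3/7b
15) 8303.571ms=93/7b +267.857ms=3/7b
16) 8571.429ms=96/7b +267.857ms=3/7b
17) 8839.286ms=99/7b +267.857ms=3/7b
18) 9107.143ms=102/7b +267.857ms=3/7b
19) 9375.0ms=15b +937.5ms=3/2b
20) 10312.5ms=33/2b +937.5ms=3/2b
21) 11250.0ms=18b +1875.0ms=3b
22) 13125.0ms=21b +1875.0ms=3b
Σ=24b of 24 (96bpm 6/8) — PASS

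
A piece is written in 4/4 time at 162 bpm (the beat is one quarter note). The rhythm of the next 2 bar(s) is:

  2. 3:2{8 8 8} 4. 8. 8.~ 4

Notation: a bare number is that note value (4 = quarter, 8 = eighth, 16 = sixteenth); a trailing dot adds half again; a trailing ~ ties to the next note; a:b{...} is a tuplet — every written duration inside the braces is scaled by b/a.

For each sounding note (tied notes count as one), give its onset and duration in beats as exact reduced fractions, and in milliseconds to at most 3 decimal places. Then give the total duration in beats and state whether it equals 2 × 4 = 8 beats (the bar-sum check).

1) 0.0ms=0b +1111.111ms=3b
2) 1111.111ms=3b +123.457ms=1/3b
3) 1234.568ms=10/3b +123.457ms=1/3b
4) 1358.025ms=11/3b +123.457ms=1/3b
5) 1481.481ms=4b +555.556ms=3/2b
6) 2037.037ms=11/2b +277.778ms=3/4b
7) 2314.815ms=25/4b +648.148ms=7/4b
Σ=8b of 8 (162bpm 4/4) — PASS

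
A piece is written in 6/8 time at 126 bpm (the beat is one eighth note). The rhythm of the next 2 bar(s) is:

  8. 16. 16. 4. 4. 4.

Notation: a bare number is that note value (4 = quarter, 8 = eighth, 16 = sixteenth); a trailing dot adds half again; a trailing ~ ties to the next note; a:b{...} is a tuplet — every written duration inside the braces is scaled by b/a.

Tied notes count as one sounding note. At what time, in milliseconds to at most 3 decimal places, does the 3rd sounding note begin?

note 3 onset = 9/4b = 1071.429ms

1. 0.0ms @ 0 + 714.286ms (3/2)
2. 714.286ms @ 3/2 + 357.143ms (3/4)
3. 1071.429ms @ 9/4 + 357.143ms (3/4)
4. 1428.571ms @ 3 + 1428.571ms (3)
5. 2857.143ms @ 6 + 1428.571ms (3)
6. 4285.714ms @ 9 + 1428.571ms (3)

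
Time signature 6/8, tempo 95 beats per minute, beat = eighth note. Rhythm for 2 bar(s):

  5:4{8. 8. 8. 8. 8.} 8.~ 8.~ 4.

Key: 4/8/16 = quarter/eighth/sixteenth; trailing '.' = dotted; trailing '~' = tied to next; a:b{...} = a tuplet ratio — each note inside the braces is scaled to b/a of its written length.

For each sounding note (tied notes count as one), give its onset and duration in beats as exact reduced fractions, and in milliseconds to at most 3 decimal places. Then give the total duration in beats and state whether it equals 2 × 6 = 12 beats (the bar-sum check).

1) 0.0ms=0b +757.895ms=6/5b
2) 757.895ms=6/5b +757.895ms=6/5b
3) 1515.789ms=12/5b +757.895ms=6/5b
4) 2273.684ms=18/5b +757.895ms=6/5b
5) 3031.579ms=24/5b +757.895ms=6/5b
6) 3789.474ms=6b +3789.474ms=6b
Σ=12b of 12 (95bpm 6/8) — PASS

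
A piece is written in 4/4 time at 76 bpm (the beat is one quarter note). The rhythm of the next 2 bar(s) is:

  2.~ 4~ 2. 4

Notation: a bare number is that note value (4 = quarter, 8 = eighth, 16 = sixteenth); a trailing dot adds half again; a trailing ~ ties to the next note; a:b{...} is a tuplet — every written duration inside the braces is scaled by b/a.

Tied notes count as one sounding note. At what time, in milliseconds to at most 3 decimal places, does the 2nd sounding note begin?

note 2 onset = 7b = 5526.316ms

1. 0.0ms @ 0 + 5526.316ms (7)
2. 5526.316ms @ 7 + 789.474ms (1)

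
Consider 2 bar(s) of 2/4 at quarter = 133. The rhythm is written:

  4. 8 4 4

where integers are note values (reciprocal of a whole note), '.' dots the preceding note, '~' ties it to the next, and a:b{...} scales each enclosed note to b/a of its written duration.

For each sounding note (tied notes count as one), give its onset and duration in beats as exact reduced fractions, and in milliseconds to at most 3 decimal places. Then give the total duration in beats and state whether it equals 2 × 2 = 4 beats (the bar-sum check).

1) 0.0ms=0b +676.692ms=3/2b
2) 676.692ms=3/2b +225.564ms=1/2b
3) 902.256ms=2b +451.128ms=1b
4) 1353.383ms=3b +451.128ms=1b
Σ=4b of 4 (133bpm 2/4) — PASS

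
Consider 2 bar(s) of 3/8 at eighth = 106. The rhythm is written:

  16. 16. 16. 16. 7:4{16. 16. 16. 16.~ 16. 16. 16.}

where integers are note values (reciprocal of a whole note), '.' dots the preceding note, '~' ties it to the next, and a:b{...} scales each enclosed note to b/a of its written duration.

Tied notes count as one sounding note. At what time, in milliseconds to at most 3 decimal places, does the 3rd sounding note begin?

1. 0.0ms @ 0 + 424.528ms (3/4)
2. 424.528ms @ 3/4 + 424.528ms (3/4)
3. 849.057ms @ 3/2 + 424.528ms (3/4)
4. 1273.585ms @ 9/4 + 424.528ms (3/4)
5. 1698.113ms @ 3 + 242.588ms (3/7)
6. 1940.701ms @ 24/7 + 242.588ms (3/7)
7. 2183.288ms @ 27/7 + 242.588ms (3/7)
8. 2425.876ms @ 30/7 + 485.175ms (6/7)
9. 2911.051ms @ 36/7 + 242.588ms (3/7)
10. 3153.639ms @ 39/7 + 242.588ms (3/7)

note 3 onset = 3/2b = 849.057ms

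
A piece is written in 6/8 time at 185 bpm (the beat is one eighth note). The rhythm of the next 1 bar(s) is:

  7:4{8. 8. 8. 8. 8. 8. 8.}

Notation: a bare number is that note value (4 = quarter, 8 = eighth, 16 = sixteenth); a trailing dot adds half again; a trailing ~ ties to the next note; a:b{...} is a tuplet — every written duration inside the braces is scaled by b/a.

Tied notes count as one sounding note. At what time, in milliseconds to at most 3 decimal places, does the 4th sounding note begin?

1. 0.0ms @ 0 + 277.992ms (6/7)
2. 277.992ms @ 6/7 + 277.992ms (6/7)
3. 555.985ms @ 12/7 + 277.992ms (6/7)
4. 833.977ms @ 18/7 + 277.992ms (6/7)
5. 1111.969ms @ 24/7 + 277.992ms (6/7)
6. 1389.961ms @ 30/7 + 277.992ms (6/7)
7. 1667.954ms @ 36/7 + 277.992ms (6/7)

note 4 onset = 18/7b = 833.977ms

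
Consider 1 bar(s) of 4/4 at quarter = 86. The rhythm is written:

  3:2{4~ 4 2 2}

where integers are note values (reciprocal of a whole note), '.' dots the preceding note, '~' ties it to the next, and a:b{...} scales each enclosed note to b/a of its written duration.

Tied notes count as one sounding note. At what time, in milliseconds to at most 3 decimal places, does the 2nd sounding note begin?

1. 0.0ms @ 0 + 930.233ms (4/3)
2. 930.233ms @ 4/3 + 930.233ms (4/3)
3. 1860.465ms @ 8/3 + 930.233ms (4/3)

note 2 onset = 4/3b = 930.233ms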